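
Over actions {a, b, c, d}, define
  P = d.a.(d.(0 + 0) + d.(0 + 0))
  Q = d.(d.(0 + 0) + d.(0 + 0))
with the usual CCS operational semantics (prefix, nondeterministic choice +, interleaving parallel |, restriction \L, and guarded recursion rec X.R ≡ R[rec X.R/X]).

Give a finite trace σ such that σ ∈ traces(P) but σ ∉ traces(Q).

Reachable graph of P (4 states):
  p0 = d.a.(d.(0 + 0) + d.(0 + 0)) | —d→ p1
  p1 = a.(d.(0 + 0) + d.(0 + 0)) | —a→ p2
  p2 = d.(0 + 0) + d.(0 + 0) | —d→ p3
  p3 = 0 + 0 | (no moves)
Reachable graph of Q (3 states):
  q0 = d.(d.(0 + 0) + d.(0 + 0)) | —d→ q1
  q1 = d.(0 + 0) + d.(0 + 0) | —d→ q2
  q2 = 0 + 0 | (no moves)
Executing da from P (initial set {p0}):
  after d @ step 1: {p1}
  after a @ step 2: {p2}
  P completes σ.
Executing da from Q (initial set {q0}):
  after d @ step 1: {q1}
  after a @ step 2: ∅ (Q stuck)

da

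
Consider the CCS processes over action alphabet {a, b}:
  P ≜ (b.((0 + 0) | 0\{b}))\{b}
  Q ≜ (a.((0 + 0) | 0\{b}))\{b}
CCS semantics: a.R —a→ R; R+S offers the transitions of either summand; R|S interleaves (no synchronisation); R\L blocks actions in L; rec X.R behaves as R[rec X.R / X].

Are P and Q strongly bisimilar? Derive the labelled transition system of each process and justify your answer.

NO

Reachable graph of P (1 states):
  p0 = (b.((0 + 0) | 0\{b}))\{b} → ·
Reachable graph of Q (2 states):
  q0 = (a.((0 + 0) | 0\{b}))\{b} → --a--▸ q1
  q1 = ((0 + 0) | 0\{b})\{b} → ·
Partition-refinement fixed point:
  B0 = {p0, q1}
  B1 = {q0}
p0 ∈ B0, q0 ∈ B1 → different blocks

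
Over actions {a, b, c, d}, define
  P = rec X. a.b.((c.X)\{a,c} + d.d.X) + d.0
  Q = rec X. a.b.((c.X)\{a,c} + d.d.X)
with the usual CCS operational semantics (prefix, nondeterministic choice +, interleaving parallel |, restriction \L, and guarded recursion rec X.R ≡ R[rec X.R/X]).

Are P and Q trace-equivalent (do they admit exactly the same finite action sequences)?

P's transition system — 5 states:
  m0 = rec X. a.b.((c.X)\{a,c} + d.d.X) + d.0 has moves —a→ m1, —d→ m2
  m1 = b.((c.(rec X. a.b.((c.X)\{a,c} + d.d.X) + d.0))\{a,c} + d.d.(rec X. a.b.((c.X)\{a,c} + d.d.X) + d.0)) has moves —b→ m3
  m2 = 0 has moves ∅
  m3 = (c.(rec X. a.b.((c.X)\{a,c} + d.d.X) + d.0))\{a,c} + d.d.(rec X. a.b.((c.X)\{a,c} + d.d.X) + d.0) has moves —d→ m4
  m4 = d.(rec X. a.b.((c.X)\{a,c} + d.d.X) + d.0) has moves —d→ m0
Q's transition system — 4 states:
  n0 = rec X. a.b.((c.X)\{a,c} + d.d.X) has moves —a→ n1
  n1 = b.((c.(rec X. a.b.((c.X)\{a,c} + d.d.X)))\{a,c} + d.d.(rec X. a.b.((c.X)\{a,c} + d.d.X))) has moves —b→ n2
  n2 = (c.(rec X. a.b.((c.X)\{a,c} + d.d.X)))\{a,c} + d.d.(rec X. a.b.((c.X)\{a,c} + d.d.X)) has moves —d→ n3
  n3 = d.(rec X. a.b.((c.X)\{a,c} + d.d.X)) has moves —d→ n0
Run σ = ⟨d⟩ on P: start {m0}
  [1] d ⇒ {m2}
  — P admits the full trace.
Run σ = ⟨d⟩ on Q: start {n0}
  [1] d ⇒ ∅  — Q cannot continue

traces(P) ≠ traces(Q) — witness ⟨d⟩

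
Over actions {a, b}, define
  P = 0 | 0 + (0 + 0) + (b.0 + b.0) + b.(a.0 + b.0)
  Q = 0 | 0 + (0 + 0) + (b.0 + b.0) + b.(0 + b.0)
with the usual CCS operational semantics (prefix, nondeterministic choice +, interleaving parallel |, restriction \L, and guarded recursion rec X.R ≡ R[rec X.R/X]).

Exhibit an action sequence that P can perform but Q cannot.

ba

LTS(P): 3 reachable states
  m0 = 0 | 0 + (0 + 0) + (b.0 + b.0) + b.(a.0 + b.0) → -b-> m1, -b-> m2
  m1 = 0 → (no moves)
  m2 = a.0 + b.0 → -a-> m1, -b-> m1
LTS(Q): 3 reachable states
  n0 = 0 | 0 + (0 + 0) + (b.0 + b.0) + b.(0 + b.0) → -b-> n1, -b-> n2
  n1 = 0 → (no moves)
  n2 = 0 + b.0 → -b-> n1
Run σ = ⟨ba⟩ on P: start {m0}
  [1] b ⇒ {m1, m2}
  [2] a ⇒ {m1}
  P completes σ.
Run σ = ⟨ba⟩ on Q: start {n0}
  [1] b ⇒ {n1, n2}
  [2] a ⇒ ∅  — Q cannot continue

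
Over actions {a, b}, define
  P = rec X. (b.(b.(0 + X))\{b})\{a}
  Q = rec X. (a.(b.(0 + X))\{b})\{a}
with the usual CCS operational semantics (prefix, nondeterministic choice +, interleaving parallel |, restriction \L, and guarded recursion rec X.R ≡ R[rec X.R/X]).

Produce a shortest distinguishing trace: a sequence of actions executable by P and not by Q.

Reachable graph of P (2 states):
  u0 = rec X. (b.(b.(0 + X))\{b})\{a} has moves —b→ u1
  u1 = (b.(0 + (rec X. (b.(b.(0 + X))\{b})\{a})))\{b}\{a} has moves (no moves)
Reachable graph of Q (1 states):
  v0 = rec X. (a.(b.(0 + X))\{b})\{a} has moves (no moves)
Trace ⟨b⟩ through P, begin at {u0}:
  [1] b ⇒ {u1}
  P completes σ.
Trace ⟨b⟩ through Q, begin at {v0}:
  [1] b ⇒ no successor for Q

b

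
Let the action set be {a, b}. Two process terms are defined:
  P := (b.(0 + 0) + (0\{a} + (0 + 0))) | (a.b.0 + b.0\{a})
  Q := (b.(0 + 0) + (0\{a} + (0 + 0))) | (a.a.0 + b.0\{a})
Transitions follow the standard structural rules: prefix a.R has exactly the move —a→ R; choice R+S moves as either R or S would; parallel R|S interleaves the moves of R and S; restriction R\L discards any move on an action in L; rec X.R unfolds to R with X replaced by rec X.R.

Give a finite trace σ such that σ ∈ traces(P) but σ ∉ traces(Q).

Reachable graph of P (8 states):
  u0 = (b.(0 + 0) + (0\{a} + (0 + 0))) | (a.b.0 + b.0\{a}) | ··a··> u1, ··b··> u2, ··b··> u3
  u1 = (b.(0 + 0) + (0\{a} + (0 + 0))) | b.0 | ··b··> u4, ··b··> u5
  u2 = (0 + 0) | (a.b.0 + b.0\{a}) | ··a··> u4, ··b··> u6
  u3 = (b.(0 + 0) + (0\{a} + (0 + 0))) | 0\{a} | ··b··> u6
  u4 = (0 + 0) | b.0 | ··b··> u7
  u5 = (b.(0 + 0) + (0\{a} + (0 + 0))) | 0 | ··b··> u7
  u6 = (0 + 0) | 0\{a} | deadlocked
  u7 = (0 + 0) | 0 | deadlocked
Reachable graph of Q (8 states):
  v0 = (b.(0 + 0) + (0\{a} + (0 + 0))) | (a.a.0 + b.0\{a}) | ··a··> v1, ··b··> v2, ··b··> v3
  v1 = (b.(0 + 0) + (0\{a} + (0 + 0))) | a.0 | ··a··> v4, ··b··> v5
  v2 = (0 + 0) | (a.a.0 + b.0\{a}) | ··a··> v5, ··b··> v6
  v3 = (b.(0 + 0) + (0\{a} + (0 + 0))) | 0\{a} | ··b··> v6
  v4 = (b.(0 + 0) + (0\{a} + (0 + 0))) | 0 | ··b··> v7
  v5 = (0 + 0) | a.0 | ··a··> v7
  v6 = (0 + 0) | 0\{a} | deadlocked
  v7 = (0 + 0) | 0 | deadlocked
Run σ = ⟨abb⟩ on P: start {u0}
  after a @ step 1: {u1}
  after b @ step 2: {u4, u5}
  after b @ step 3: {u7}
  — P admits the full trace.
Run σ = ⟨abb⟩ on Q: start {v0}
  after a @ step 1: {v1}
  after b @ step 2: {v5}
  after b @ step 3: ∅ (Q stuck)

abb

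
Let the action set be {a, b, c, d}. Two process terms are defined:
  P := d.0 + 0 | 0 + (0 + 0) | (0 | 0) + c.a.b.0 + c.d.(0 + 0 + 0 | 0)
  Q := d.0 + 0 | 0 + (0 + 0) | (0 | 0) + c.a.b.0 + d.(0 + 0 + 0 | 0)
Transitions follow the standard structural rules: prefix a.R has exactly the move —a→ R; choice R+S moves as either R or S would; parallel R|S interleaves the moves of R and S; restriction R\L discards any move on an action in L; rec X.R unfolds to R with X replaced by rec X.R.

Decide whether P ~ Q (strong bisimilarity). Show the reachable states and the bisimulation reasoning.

P ≁ Q

P's transition system — 6 states:
  s0 = d.0 + 0 | 0 + (0 + 0) | (0 | 0) + c.a.b.0 + c.d.(0 + 0 + 0 | 0) :: --c--▸ s1, --c--▸ s2, --d--▸ s3
  s1 = a.b.0 :: --a--▸ s4
  s2 = d.(0 + 0 + 0 | 0) :: --d--▸ s5
  s3 = 0 :: stopped
  s4 = b.0 :: --b--▸ s3
  s5 = 0 + 0 + 0 | 0 :: stopped
Q's transition system — 5 states:
  t0 = d.0 + 0 | 0 + (0 + 0) | (0 | 0) + c.a.b.0 + d.(0 + 0 + 0 | 0) :: --c--▸ t1, --d--▸ t2, --d--▸ t3
  t1 = a.b.0 :: --a--▸ t4
  t2 = 0 :: stopped
  t3 = 0 + 0 + 0 | 0 :: stopped
  t4 = b.0 :: --b--▸ t2
Bisimilarity quotient blocks:
  B0 = {s0}
  B1 = {s2}
  B2 = {s3, s5, t2, t3}
  B3 = {s1, t1}
  B4 = {s4, t4}
  B5 = {t0}
s0 ∈ B0, t0 ∈ B5 → different blocks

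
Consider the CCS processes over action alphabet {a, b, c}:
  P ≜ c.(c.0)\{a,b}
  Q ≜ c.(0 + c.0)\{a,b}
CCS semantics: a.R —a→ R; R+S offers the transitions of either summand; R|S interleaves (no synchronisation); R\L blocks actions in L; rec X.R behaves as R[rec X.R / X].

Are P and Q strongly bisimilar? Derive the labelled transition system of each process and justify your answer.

YES

Reachable graph of P (3 states):
  p0 = c.(c.0)\{a,b} :: =c=> p1
  p1 = (c.0)\{a,b} :: =c=> p2
  p2 = 0\{a,b} :: stopped
Reachable graph of Q (3 states):
  q0 = c.(0 + c.0)\{a,b} :: =c=> q1
  q1 = (0 + c.0)\{a,b} :: =c=> q2
  q2 = 0\{a,b} :: stopped
Coarsest stable partition (strong bisimilarity classes):
  B0 = {p0, q0}
  B1 = {p1, q1}
  B2 = {p2, q2}
p0 ∈ B0, q0 ∈ B0 → same block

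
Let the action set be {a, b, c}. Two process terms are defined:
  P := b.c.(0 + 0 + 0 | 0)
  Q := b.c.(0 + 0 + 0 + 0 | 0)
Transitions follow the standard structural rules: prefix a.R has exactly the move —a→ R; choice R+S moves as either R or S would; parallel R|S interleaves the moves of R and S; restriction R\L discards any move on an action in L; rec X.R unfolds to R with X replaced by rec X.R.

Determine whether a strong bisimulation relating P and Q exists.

LTS(P): 3 reachable states
  u0 = b.c.(0 + 0 + 0 | 0) :: ··b··> u1
  u1 = c.(0 + 0 + 0 | 0) :: ··c··> u2
  u2 = 0 + 0 + 0 | 0 :: ·
LTS(Q): 3 reachable states
  v0 = b.c.(0 + 0 + 0 + 0 | 0) :: ··b··> v1
  v1 = c.(0 + 0 + 0 + 0 | 0) :: ··c··> v2
  v2 = 0 + 0 + 0 + 0 | 0 :: ·
Coarsest stable partition (strong bisimilarity classes):
  B0 = {u0, v0}
  B1 = {u1, v1}
  B2 = {u2, v2}
u0 ∈ B0, v0 ∈ B0 → same block

P ~ Q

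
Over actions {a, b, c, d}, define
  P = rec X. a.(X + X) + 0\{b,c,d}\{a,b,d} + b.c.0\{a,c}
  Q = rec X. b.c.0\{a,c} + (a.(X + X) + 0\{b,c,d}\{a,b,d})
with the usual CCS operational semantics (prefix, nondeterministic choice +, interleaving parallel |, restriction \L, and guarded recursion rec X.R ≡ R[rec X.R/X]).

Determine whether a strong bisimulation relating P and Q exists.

Reachable graph of P (4 states):
  s0 = rec X. a.(X + X) + 0\{b,c,d}\{a,b,d} + b.c.0\{a,c} :: -a-> s1, -b-> s2
  s1 = (rec X. a.(X + X) + 0\{b,c,d}\{a,b,d} + b.c.0\{a,c}) + (rec X. a.(X + X) + 0\{b,c,d}\{a,b,d} + b.c.0\{a,c}) :: -a-> s1, -b-> s2
  s2 = c.0\{a,c} :: -c-> s3
  s3 = 0\{a,c} :: stopped
Reachable graph of Q (4 states):
  t0 = rec X. b.c.0\{a,c} + (a.(X + X) + 0\{b,c,d}\{a,b,d}) :: -a-> t1, -b-> t2
  t1 = (rec X. b.c.0\{a,c} + (a.(X + X) + 0\{b,c,d}\{a,b,d})) + (rec X. b.c.0\{a,c} + (a.(X + X) + 0\{b,c,d}\{a,b,d})) :: -a-> t1, -b-> t2
  t2 = c.0\{a,c} :: -c-> t3
  t3 = 0\{a,c} :: stopped
Coarsest stable partition (strong bisimilarity classes):
  B0 = {s0, s1, t0, t1}
  B1 = {s2, t2}
  B2 = {s3, t3}
s0 ∈ B0, t0 ∈ B0 → same block

bisimilar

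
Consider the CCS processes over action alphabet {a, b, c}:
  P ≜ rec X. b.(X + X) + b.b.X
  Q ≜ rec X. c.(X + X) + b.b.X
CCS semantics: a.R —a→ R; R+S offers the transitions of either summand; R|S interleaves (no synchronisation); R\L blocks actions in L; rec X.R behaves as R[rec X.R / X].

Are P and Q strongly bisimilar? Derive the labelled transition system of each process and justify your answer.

NO

Reachable graph of P (3 states):
  u0 = rec X. b.(X + X) + b.b.X | —b→ u1, —b→ u2
  u1 = (rec X. b.(X + X) + b.b.X) + (rec X. b.(X + X) + b.b.X) | —b→ u1, —b→ u2
  u2 = b.(rec X. b.(X + X) + b.b.X) | —b→ u0
Reachable graph of Q (3 states):
  v0 = rec X. c.(X + X) + b.b.X | —b→ v1, —c→ v2
  v1 = b.(rec X. c.(X + X) + b.b.X) | —b→ v0
  v2 = (rec X. c.(X + X) + b.b.X) + (rec X. c.(X + X) + b.b.X) | —b→ v1, —c→ v2
Partition-refinement fixed point:
  B0 = {u0, u1, u2}
  B1 = {v0, v2}
  B2 = {v1}
u0 ∈ B0, v0 ∈ B1 → different blocks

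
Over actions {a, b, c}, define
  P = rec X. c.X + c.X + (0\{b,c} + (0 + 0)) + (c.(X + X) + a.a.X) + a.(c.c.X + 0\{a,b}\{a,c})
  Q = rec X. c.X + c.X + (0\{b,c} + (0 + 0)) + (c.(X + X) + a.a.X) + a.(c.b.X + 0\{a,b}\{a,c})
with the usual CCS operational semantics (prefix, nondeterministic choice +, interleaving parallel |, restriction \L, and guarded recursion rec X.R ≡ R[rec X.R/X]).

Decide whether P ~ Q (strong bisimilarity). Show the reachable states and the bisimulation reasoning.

NO

Reachable graph of P (5 states):
  u0 = rec X. c.X + c.X + (0\{b,c} + (0 + 0)) + (c.(X + X) + a.a.X) + a.(c.c.X + 0\{a,b}\{a,c}) :: --a--▸ u1, --a--▸ u2, --c--▸ u0, --c--▸ u3
  u1 = a.(rec X. c.X + c.X + (0\{b,c} + (0 + 0)) + (c.(X + X) + a.a.X) + a.(c.c.X + 0\{a,b}\{a,c})) :: --a--▸ u0
  u2 = c.c.(rec X. c.X + c.X + (0\{b,c} + (0 + 0)) + (c.(X + X) + a.a.X) + a.(c.c.X + 0\{a,b}\{a,c})) + 0\{a,b}\{a,c} :: --c--▸ u4
  u3 = (rec X. c.X + c.X + (0\{b,c} + (0 + 0)) + (c.(X + X) + a.a.X) + a.(c.c.X + 0\{a,b}\{a,c})) + (rec X. c.X + c.X + (0\{b,c} + (0 + 0)) + (c.(X + X) + a.a.X) + a.(c.c.X + 0\{a,b}\{a,c})) :: --a--▸ u1, --a--▸ u2, --c--▸ u0, --c--▸ u3
  u4 = c.(rec X. c.X + c.X + (0\{b,c} + (0 + 0)) + (c.(X + X) + a.a.X) + a.(c.c.X + 0\{a,b}\{a,c})) :: --c--▸ u0
Reachable graph of Q (5 states):
  v0 = rec X. c.X + c.X + (0\{b,c} + (0 + 0)) + (c.(X + X) + a.a.X) + a.(c.b.X + 0\{a,b}\{a,c}) :: --a--▸ v1, --a--▸ v2, --c--▸ v0, --c--▸ v3
  v1 = a.(rec X. c.X + c.X + (0\{b,c} + (0 + 0)) + (c.(X + X) + a.a.X) + a.(c.b.X + 0\{a,b}\{a,c})) :: --a--▸ v0
  v2 = c.b.(rec X. c.X + c.X + (0\{b,c} + (0 + 0)) + (c.(X + X) + a.a.X) + a.(c.b.X + 0\{a,b}\{a,c})) + 0\{a,b}\{a,c} :: --c--▸ v4
  v3 = (rec X. c.X + c.X + (0\{b,c} + (0 + 0)) + (c.(X + X) + a.a.X) + a.(c.b.X + 0\{a,b}\{a,c})) + (rec X. c.X + c.X + (0\{b,c} + (0 + 0)) + (c.(X + X) + a.a.X) + a.(c.b.X + 0\{a,b}\{a,c})) :: --a--▸ v1, --a--▸ v2, --c--▸ v0, --c--▸ v3
  v4 = b.(rec X. c.X + c.X + (0\{b,c} + (0 + 0)) + (c.(X + X) + a.a.X) + a.(c.b.X + 0\{a,b}\{a,c})) :: --b--▸ v0
Coarsest stable partition (strong bisimilarity classes):
  B0 = {u0, u3}
  B1 = {u1}
  B2 = {u2}
  B3 = {u4}
  B4 = {v0, v3}
  B5 = {v2}
  B6 = {v4}
  B7 = {v1}
u0 ∈ B0, v0 ∈ B4 → different blocks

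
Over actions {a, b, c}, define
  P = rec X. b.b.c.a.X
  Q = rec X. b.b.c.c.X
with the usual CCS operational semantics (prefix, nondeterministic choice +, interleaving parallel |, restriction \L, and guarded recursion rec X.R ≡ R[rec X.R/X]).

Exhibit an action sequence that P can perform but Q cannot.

bbca

LTS(P): 4 reachable states
  m0 = rec X. b.b.c.a.X ⊢ =b=> m1
  m1 = b.c.a.(rec X. b.b.c.a.X) ⊢ =b=> m2
  m2 = c.a.(rec X. b.b.c.a.X) ⊢ =c=> m3
  m3 = a.(rec X. b.b.c.a.X) ⊢ =a=> m0
LTS(Q): 4 reachable states
  n0 = rec X. b.b.c.c.X ⊢ =b=> n1
  n1 = b.c.c.(rec X. b.b.c.c.X) ⊢ =b=> n2
  n2 = c.c.(rec X. b.b.c.c.X) ⊢ =c=> n3
  n3 = c.(rec X. b.b.c.c.X) ⊢ =c=> n0
Run σ = ⟨bbca⟩ on P: start {m0}
  [1] b ⇒ {m1}
  [2] b ⇒ {m2}
  [3] c ⇒ {m3}
  [4] a ⇒ {m0}
  — P admits the full trace.
Run σ = ⟨bbca⟩ on Q: start {n0}
  [1] b ⇒ {n1}
  [2] b ⇒ {n2}
  [3] c ⇒ {n3}
  [4] a ⇒ ∅ (Q stuck)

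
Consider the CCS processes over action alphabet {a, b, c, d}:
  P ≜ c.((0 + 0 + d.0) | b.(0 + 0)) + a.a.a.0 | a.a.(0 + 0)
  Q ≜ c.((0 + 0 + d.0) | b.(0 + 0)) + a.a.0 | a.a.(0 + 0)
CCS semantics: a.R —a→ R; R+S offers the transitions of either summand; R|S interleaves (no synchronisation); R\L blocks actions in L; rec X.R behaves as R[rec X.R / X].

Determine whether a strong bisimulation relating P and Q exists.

Reachable graph of P (15 states):
  m0 = c.((0 + 0 + d.0) | b.(0 + 0)) + a.a.a.0 | a.a.(0 + 0) ⊢ -a-> m1, -a-> m2, -c-> m3
  m1 = a.a.0 | a.a.(0 + 0) ⊢ -a-> m4, -a-> m5
  m2 = a.a.a.0 | a.(0 + 0) ⊢ -a-> m5, -a-> m6
  m3 = (0 + 0 + d.0) | b.(0 + 0) ⊢ -b-> m7, -d-> m8
  m4 = a.0 | a.a.(0 + 0) ⊢ -a-> m10, -a-> m9
  m5 = a.a.0 | a.(0 + 0) ⊢ -a-> m10, -a-> m11
  m6 = a.a.a.0 | (0 + 0) ⊢ -a-> m11
  m7 = (0 + 0 + d.0) | (0 + 0) ⊢ -d-> m12
  m8 = 0 | b.(0 + 0) ⊢ -b-> m12
  m9 = 0 | a.a.(0 + 0) ⊢ -a-> m13
  m10 = a.0 | a.(0 + 0) ⊢ -a-> m13, -a-> m14
  m11 = a.a.0 | (0 + 0) ⊢ -a-> m14
  m12 = 0 | (0 + 0) ⊢ deadlocked
  m13 = 0 | a.(0 + 0) ⊢ -a-> m12
  m14 = a.0 | (0 + 0) ⊢ -a-> m12
Reachable graph of Q (12 states):
  n0 = c.((0 + 0 + d.0) | b.(0 + 0)) + a.a.0 | a.a.(0 + 0) ⊢ -a-> n1, -a-> n2, -c-> n3
  n1 = a.0 | a.a.(0 + 0) ⊢ -a-> n4, -a-> n5
  n2 = a.a.0 | a.(0 + 0) ⊢ -a-> n5, -a-> n6
  n3 = (0 + 0 + d.0) | b.(0 + 0) ⊢ -b-> n7, -d-> n8
  n4 = 0 | a.a.(0 + 0) ⊢ -a-> n9
  n5 = a.0 | a.(0 + 0) ⊢ -a-> n10, -a-> n9
  n6 = a.a.0 | (0 + 0) ⊢ -a-> n10
  n7 = (0 + 0 + d.0) | (0 + 0) ⊢ -d-> n11
  n8 = 0 | b.(0 + 0) ⊢ -b-> n11
  n9 = 0 | a.(0 + 0) ⊢ -a-> n11
  n10 = a.0 | (0 + 0) ⊢ -a-> n11
  n11 = 0 | (0 + 0) ⊢ deadlocked
Bisimilarity quotient blocks:
  B0 = {m0}
  B1 = {m1, m2}
  B2 = {m4, m5, m6, n1, n2}
  B3 = {m10, m11, m9, n4, n5, n6}
  B4 = {m13, m14, n10, n9}
  B5 = {m12, n11}
  B6 = {m3, n3}
  B7 = {m8, n8}
  B8 = {m7, n7}
  B9 = {n0}
m0 ∈ B0, n0 ∈ B9 → different blocks

P ≁ Q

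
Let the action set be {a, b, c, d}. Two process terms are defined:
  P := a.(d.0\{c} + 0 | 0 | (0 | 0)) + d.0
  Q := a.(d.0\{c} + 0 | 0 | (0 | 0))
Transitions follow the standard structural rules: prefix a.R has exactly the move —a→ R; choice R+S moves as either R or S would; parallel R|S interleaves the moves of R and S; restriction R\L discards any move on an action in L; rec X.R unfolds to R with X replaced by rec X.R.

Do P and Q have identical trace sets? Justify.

Reachable graph of P (4 states):
  u0 = a.(d.0\{c} + 0 | 0 | (0 | 0)) + d.0 → -a-> u1, -d-> u2
  u1 = d.0\{c} + 0 | 0 | (0 | 0) → -d-> u3
  u2 = 0 → ·
  u3 = 0\{c} → ·
Reachable graph of Q (3 states):
  v0 = a.(d.0\{c} + 0 | 0 | (0 | 0)) → -a-> v1
  v1 = d.0\{c} + 0 | 0 | (0 | 0) → -d-> v2
  v2 = 0\{c} → ·
Run σ = ⟨d⟩ on P: start {u0}
  [1] d ⇒ {u2}
  — P admits the full trace.
Run σ = ⟨d⟩ on Q: start {v0}
  [1] d ⇒ no successor for Q

traces(P) ≠ traces(Q) — witness ⟨d⟩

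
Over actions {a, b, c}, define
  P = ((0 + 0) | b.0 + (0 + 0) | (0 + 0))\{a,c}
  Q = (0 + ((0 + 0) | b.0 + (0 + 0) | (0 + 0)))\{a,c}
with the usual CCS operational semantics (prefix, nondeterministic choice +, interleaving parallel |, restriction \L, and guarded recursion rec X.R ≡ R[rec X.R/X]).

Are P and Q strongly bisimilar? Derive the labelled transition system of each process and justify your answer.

YES

LTS(P): 2 reachable states
  u0 = ((0 + 0) | b.0 + (0 + 0) | (0 + 0))\{a,c} :: =b=> u1
  u1 = ((0 + 0) | 0)\{a,c} :: deadlocked
LTS(Q): 2 reachable states
  v0 = (0 + ((0 + 0) | b.0 + (0 + 0) | (0 + 0)))\{a,c} :: =b=> v1
  v1 = ((0 + 0) | 0)\{a,c} :: deadlocked
Partition-refinement fixed point:
  B0 = {u0, v0}
  B1 = {u1, v1}
u0 ∈ B0, v0 ∈ B0 → same block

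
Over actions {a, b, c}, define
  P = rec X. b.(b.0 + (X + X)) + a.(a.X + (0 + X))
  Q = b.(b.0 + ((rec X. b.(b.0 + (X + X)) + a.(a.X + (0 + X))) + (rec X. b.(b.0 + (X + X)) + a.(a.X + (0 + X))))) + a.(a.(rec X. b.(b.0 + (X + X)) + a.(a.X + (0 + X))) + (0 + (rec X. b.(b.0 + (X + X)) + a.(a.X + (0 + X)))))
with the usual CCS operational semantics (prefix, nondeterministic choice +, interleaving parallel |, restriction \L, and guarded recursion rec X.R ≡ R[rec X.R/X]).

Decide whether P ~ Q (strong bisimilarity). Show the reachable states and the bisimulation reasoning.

P ~ Q

P's transition system — 4 states:
  m0 = rec X. b.(b.0 + (X + X)) + a.(a.X + (0 + X)) ⊢ =a=> m1, =b=> m2
  m1 = a.(rec X. b.(b.0 + (X + X)) + a.(a.X + (0 + X))) + (0 + (rec X. b.(b.0 + (X + X)) + a.(a.X + (0 + X)))) ⊢ =a=> m0, =a=> m1, =b=> m2
  m2 = b.0 + ((rec X. b.(b.0 + (X + X)) + a.(a.X + (0 + X))) + (rec X. b.(b.0 + (X + X)) + a.(a.X + (0 + X)))) ⊢ =a=> m1, =b=> m2, =b=> m3
  m3 = 0 ⊢ ·
Q's transition system — 5 states:
  n0 = b.(b.0 + ((rec X. b.(b.0 + (X + X)) + a.(a.X + (0 + X))) + (rec X. b.(b.0 + (X + X)) + a.(a.X + (0 + X))))) + a.(a.(rec X. b.(b.0 + (X + X)) + a.(a.X + (0 + X))) + (0 + (rec X. b.(b.0 + (X + X)) + a.(a.X + (0 + X))))) ⊢ =a=> n1, =b=> n2
  n1 = a.(rec X. b.(b.0 + (X + X)) + a.(a.X + (0 + X))) + (0 + (rec X. b.(b.0 + (X + X)) + a.(a.X + (0 + X)))) ⊢ =a=> n1, =a=> n3, =b=> n2
  n2 = b.0 + ((rec X. b.(b.0 + (X + X)) + a.(a.X + (0 + X))) + (rec X. b.(b.0 + (X + X)) + a.(a.X + (0 + X)))) ⊢ =a=> n1, =b=> n2, =b=> n4
  n3 = rec X. b.(b.0 + (X + X)) + a.(a.X + (0 + X)) ⊢ =a=> n1, =b=> n2
  n4 = 0 ⊢ ·
Partition-refinement fixed point:
  B0 = {m0, m1, n0, n1, n3}
  B1 = {m2, n2}
  B2 = {m3, n4}
m0 ∈ B0, n0 ∈ B0 → same block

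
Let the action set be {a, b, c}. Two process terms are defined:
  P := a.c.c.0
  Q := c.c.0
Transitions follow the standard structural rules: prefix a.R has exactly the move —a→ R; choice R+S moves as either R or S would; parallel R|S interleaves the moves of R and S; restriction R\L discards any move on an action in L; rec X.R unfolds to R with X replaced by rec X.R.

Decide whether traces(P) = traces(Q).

Reachable graph of P (4 states):
  u0 = a.c.c.0 ⊢ -a-> u1
  u1 = c.c.0 ⊢ -c-> u2
  u2 = c.0 ⊢ -c-> u3
  u3 = 0 ⊢ ·
Reachable graph of Q (3 states):
  v0 = c.c.0 ⊢ -c-> v1
  v1 = c.0 ⊢ -c-> v2
  v2 = 0 ⊢ ·
Executing a from P (initial set {u0}):
  [1] a ⇒ {u1}
  P completes σ.
Executing a from Q (initial set {v0}):
  [1] a ⇒ ∅ (Q stuck)

trace-distinct — witness ⟨a⟩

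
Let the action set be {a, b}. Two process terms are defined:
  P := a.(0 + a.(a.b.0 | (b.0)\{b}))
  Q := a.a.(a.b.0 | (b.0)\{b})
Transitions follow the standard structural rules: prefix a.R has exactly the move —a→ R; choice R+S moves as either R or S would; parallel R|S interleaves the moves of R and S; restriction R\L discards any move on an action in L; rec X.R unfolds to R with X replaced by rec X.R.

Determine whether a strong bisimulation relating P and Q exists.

bisimilar

Reachable graph of P (5 states):
  u0 = a.(0 + a.(a.b.0 | (b.0)\{b})) ⊢ —a→ u1
  u1 = 0 + a.(a.b.0 | (b.0)\{b}) ⊢ —a→ u2
  u2 = a.b.0 | (b.0)\{b} ⊢ —a→ u3
  u3 = b.0 | (b.0)\{b} ⊢ —b→ u4
  u4 = 0 | (b.0)\{b} ⊢ stopped
Reachable graph of Q (5 states):
  v0 = a.a.(a.b.0 | (b.0)\{b}) ⊢ —a→ v1
  v1 = a.(a.b.0 | (b.0)\{b}) ⊢ —a→ v2
  v2 = a.b.0 | (b.0)\{b} ⊢ —a→ v3
  v3 = b.0 | (b.0)\{b} ⊢ —b→ v4
  v4 = 0 | (b.0)\{b} ⊢ stopped
Coarsest stable partition (strong bisimilarity classes):
  B0 = {u0, v0}
  B1 = {u1, v1}
  B2 = {u2, v2}
  B3 = {u3, v3}
  B4 = {u4, v4}
u0 ∈ B0, v0 ∈ B0 → same block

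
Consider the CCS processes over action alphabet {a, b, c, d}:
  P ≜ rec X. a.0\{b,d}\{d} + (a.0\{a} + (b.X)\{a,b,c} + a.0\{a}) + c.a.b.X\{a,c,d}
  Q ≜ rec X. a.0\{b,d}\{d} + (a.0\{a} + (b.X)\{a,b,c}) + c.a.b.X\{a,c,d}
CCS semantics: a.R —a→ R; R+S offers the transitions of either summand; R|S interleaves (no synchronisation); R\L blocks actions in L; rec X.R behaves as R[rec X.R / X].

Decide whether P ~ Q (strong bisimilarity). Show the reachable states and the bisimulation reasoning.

P's transition system — 6 states:
  p0 = rec X. a.0\{b,d}\{d} + (a.0\{a} + (b.X)\{a,b,c} + a.0\{a}) + c.a.b.X\{a,c,d} has moves ··a··> p1, ··a··> p2, ··c··> p3
  p1 = 0\{a} has moves stopped
  p2 = 0\{b,d}\{d} has moves stopped
  p3 = a.b.(rec X. a.0\{b,d}\{d} + (a.0\{a} + (b.X)\{a,b,c} + a.0\{a}) + c.a.b.X\{a,c,d})\{a,c,d} has moves ··a··> p4
  p4 = b.(rec X. a.0\{b,d}\{d} + (a.0\{a} + (b.X)\{a,b,c} + a.0\{a}) + c.a.b.X\{a,c,d})\{a,c,d} has moves ··b··> p5
  p5 = (rec X. a.0\{b,d}\{d} + (a.0\{a} + (b.X)\{a,b,c} + a.0\{a}) + c.a.b.X\{a,c,d})\{a,c,d} has moves stopped
Q's transition system — 6 states:
  q0 = rec X. a.0\{b,d}\{d} + (a.0\{a} + (b.X)\{a,b,c}) + c.a.b.X\{a,c,d} has moves ··a··> q1, ··a··> q2, ··c··> q3
  q1 = 0\{a} has moves stopped
  q2 = 0\{b,d}\{d} has moves stopped
  q3 = a.b.(rec X. a.0\{b,d}\{d} + (a.0\{a} + (b.X)\{a,b,c}) + c.a.b.X\{a,c,d})\{a,c,d} has moves ··a··> q4
  q4 = b.(rec X. a.0\{b,d}\{d} + (a.0\{a} + (b.X)\{a,b,c}) + c.a.b.X\{a,c,d})\{a,c,d} has moves ··b··> q5
  q5 = (rec X. a.0\{b,d}\{d} + (a.0\{a} + (b.X)\{a,b,c}) + c.a.b.X\{a,c,d})\{a,c,d} has moves stopped
Partition-refinement fixed point:
  B0 = {p0, q0}
  B1 = {p1, p2, p5, q1, q2, q5}
  B2 = {p3, q3}
  B3 = {p4, q4}
p0 ∈ B0, q0 ∈ B0 → same block

P ~ Q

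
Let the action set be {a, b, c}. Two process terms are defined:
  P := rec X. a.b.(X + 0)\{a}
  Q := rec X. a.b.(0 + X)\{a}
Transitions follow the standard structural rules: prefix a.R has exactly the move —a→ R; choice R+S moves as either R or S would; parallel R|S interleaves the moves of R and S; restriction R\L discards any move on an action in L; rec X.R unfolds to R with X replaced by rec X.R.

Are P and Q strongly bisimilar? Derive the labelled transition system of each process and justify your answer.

P's transition system — 3 states:
  p0 = rec X. a.b.(X + 0)\{a} ⊢ ··a··> p1
  p1 = b.((rec X. a.b.(X + 0)\{a}) + 0)\{a} ⊢ ··b··> p2
  p2 = ((rec X. a.b.(X + 0)\{a}) + 0)\{a} ⊢ stopped
Q's transition system — 3 states:
  q0 = rec X. a.b.(0 + X)\{a} ⊢ ··a··> q1
  q1 = b.(0 + (rec X. a.b.(0 + X)\{a}))\{a} ⊢ ··b··> q2
  q2 = (0 + (rec X. a.b.(0 + X)\{a}))\{a} ⊢ stopped
Bisimilarity quotient blocks:
  B0 = {p0, q0}
  B1 = {p1, q1}
  B2 = {p2, q2}
p0 ∈ B0, q0 ∈ B0 → same block

YES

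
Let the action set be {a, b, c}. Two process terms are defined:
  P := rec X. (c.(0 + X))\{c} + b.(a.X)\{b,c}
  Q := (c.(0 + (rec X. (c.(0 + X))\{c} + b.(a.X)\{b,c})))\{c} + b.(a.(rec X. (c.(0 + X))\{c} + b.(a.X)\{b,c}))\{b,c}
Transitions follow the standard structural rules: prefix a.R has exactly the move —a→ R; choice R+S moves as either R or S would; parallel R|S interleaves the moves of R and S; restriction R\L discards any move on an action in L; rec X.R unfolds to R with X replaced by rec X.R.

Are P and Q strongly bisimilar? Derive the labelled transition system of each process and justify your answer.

LTS(P): 3 reachable states
  p0 = rec X. (c.(0 + X))\{c} + b.(a.X)\{b,c} has moves --b--▸ p1
  p1 = (a.(rec X. (c.(0 + X))\{c} + b.(a.X)\{b,c}))\{b,c} has moves --a--▸ p2
  p2 = (rec X. (c.(0 + X))\{c} + b.(a.X)\{b,c})\{b,c} has moves stopped
LTS(Q): 3 reachable states
  q0 = (c.(0 + (rec X. (c.(0 + X))\{c} + b.(a.X)\{b,c})))\{c} + b.(a.(rec X. (c.(0 + X))\{c} + b.(a.X)\{b,c}))\{b,c} has moves --b--▸ q1
  q1 = (a.(rec X. (c.(0 + X))\{c} + b.(a.X)\{b,c}))\{b,c} has moves --a--▸ q2
  q2 = (rec X. (c.(0 + X))\{c} + b.(a.X)\{b,c})\{b,c} has moves stopped
Partition-refinement fixed point:
  B0 = {p0, q0}
  B1 = {p1, q1}
  B2 = {p2, q2}
p0 ∈ B0, q0 ∈ B0 → same block

P ~ Q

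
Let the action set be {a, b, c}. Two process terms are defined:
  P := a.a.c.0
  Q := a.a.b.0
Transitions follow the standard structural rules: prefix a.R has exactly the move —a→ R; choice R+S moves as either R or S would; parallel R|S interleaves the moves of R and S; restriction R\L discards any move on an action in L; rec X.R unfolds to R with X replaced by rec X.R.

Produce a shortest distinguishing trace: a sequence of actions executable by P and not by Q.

aac

Reachable graph of P (4 states):
  u0 = a.a.c.0 :: —a→ u1
  u1 = a.c.0 :: —a→ u2
  u2 = c.0 :: —c→ u3
  u3 = 0 :: (no moves)
Reachable graph of Q (4 states):
  v0 = a.a.b.0 :: —a→ v1
  v1 = a.b.0 :: —a→ v2
  v2 = b.0 :: —b→ v3
  v3 = 0 :: (no moves)
Trace ⟨aac⟩ through P, begin at {u0}:
  after a @ step 1: {u1}
  after a @ step 2: {u2}
  after c @ step 3: {u3}
  ✓ P
Trace ⟨aac⟩ through Q, begin at {v0}:
  after a @ step 1: {v1}
  after a @ step 2: {v2}
  after c @ step 3: ∅  — Q cannot continue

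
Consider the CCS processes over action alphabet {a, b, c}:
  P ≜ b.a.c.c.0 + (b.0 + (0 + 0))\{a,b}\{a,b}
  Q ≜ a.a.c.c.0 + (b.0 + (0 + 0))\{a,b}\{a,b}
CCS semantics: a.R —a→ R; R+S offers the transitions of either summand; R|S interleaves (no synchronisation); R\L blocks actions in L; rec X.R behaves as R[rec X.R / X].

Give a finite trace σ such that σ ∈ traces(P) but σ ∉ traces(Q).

P's transition system — 5 states:
  p0 = b.a.c.c.0 + (b.0 + (0 + 0))\{a,b}\{a,b} :: -b-> p1
  p1 = a.c.c.0 :: -a-> p2
  p2 = c.c.0 :: -c-> p3
  p3 = c.0 :: -c-> p4
  p4 = 0 :: deadlocked
Q's transition system — 5 states:
  q0 = a.a.c.c.0 + (b.0 + (0 + 0))\{a,b}\{a,b} :: -a-> q1
  q1 = a.c.c.0 :: -a-> q2
  q2 = c.c.0 :: -c-> q3
  q3 = c.0 :: -c-> q4
  q4 = 0 :: deadlocked
Trace ⟨b⟩ through P, begin at {p0}:
  step 1 (b): {p1}
  P completes σ.
Trace ⟨b⟩ through Q, begin at {q0}:
  step 1 (b): no successor for Q

b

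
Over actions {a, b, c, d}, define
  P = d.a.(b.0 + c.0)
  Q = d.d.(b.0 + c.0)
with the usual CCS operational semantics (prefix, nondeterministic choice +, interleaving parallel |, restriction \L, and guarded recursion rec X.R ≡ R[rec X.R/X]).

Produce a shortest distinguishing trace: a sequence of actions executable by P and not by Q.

Reachable graph of P (4 states):
  m0 = d.a.(b.0 + c.0) has moves —d→ m1
  m1 = a.(b.0 + c.0) has moves —a→ m2
  m2 = b.0 + c.0 has moves —b→ m3, —c→ m3
  m3 = 0 has moves ·
Reachable graph of Q (4 states):
  n0 = d.d.(b.0 + c.0) has moves —d→ n1
  n1 = d.(b.0 + c.0) has moves —d→ n2
  n2 = b.0 + c.0 has moves —b→ n3, —c→ n3
  n3 = 0 has moves ·
Trace ⟨da⟩ through P, begin at {m0}:
  after d @ step 1: {m1}
  after a @ step 2: {m2}
  P completes σ.
Trace ⟨da⟩ through Q, begin at {n0}:
  after d @ step 1: {n1}
  after a @ step 2: ∅  — Q cannot continue

da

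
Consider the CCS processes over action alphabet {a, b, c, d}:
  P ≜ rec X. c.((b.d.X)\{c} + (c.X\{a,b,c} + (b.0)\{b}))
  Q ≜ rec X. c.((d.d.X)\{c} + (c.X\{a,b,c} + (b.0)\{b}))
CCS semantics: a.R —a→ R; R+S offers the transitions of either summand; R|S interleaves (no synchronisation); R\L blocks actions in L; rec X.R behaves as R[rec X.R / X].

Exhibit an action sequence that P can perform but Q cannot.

cb

P's transition system — 5 states:
  p0 = rec X. c.((b.d.X)\{c} + (c.X\{a,b,c} + (b.0)\{b})) has moves =c=> p1
  p1 = (b.d.(rec X. c.((b.d.X)\{c} + (c.X\{a,b,c} + (b.0)\{b}))))\{c} + (c.(rec X. c.((b.d.X)\{c} + (c.X\{a,b,c} + (b.0)\{b})))\{a,b,c} + (b.0)\{b}) has moves =b=> p2, =c=> p3
  p2 = (d.(rec X. c.((b.d.X)\{c} + (c.X\{a,b,c} + (b.0)\{b}))))\{c} has moves =d=> p4
  p3 = (rec X. c.((b.d.X)\{c} + (c.X\{a,b,c} + (b.0)\{b})))\{a,b,c} has moves deadlocked
  p4 = (rec X. c.((b.d.X)\{c} + (c.X\{a,b,c} + (b.0)\{b})))\{c} has moves deadlocked
Q's transition system — 5 states:
  q0 = rec X. c.((d.d.X)\{c} + (c.X\{a,b,c} + (b.0)\{b})) has moves =c=> q1
  q1 = (d.d.(rec X. c.((d.d.X)\{c} + (c.X\{a,b,c} + (b.0)\{b}))))\{c} + (c.(rec X. c.((d.d.X)\{c} + (c.X\{a,b,c} + (b.0)\{b})))\{a,b,c} + (b.0)\{b}) has moves =c=> q2, =d=> q3
  q2 = (rec X. c.((d.d.X)\{c} + (c.X\{a,b,c} + (b.0)\{b})))\{a,b,c} has moves deadlocked
  q3 = (d.(rec X. c.((d.d.X)\{c} + (c.X\{a,b,c} + (b.0)\{b}))))\{c} has moves =d=> q4
  q4 = (rec X. c.((d.d.X)\{c} + (c.X\{a,b,c} + (b.0)\{b})))\{c} has moves deadlocked
Executing cb from P (initial set {p0}):
  step 1 (c): {p1}
  step 2 (b): {p2}
  ✓ P
Executing cb from Q (initial set {q0}):
  step 1 (c): {q1}
  step 2 (b): ∅ (Q stuck)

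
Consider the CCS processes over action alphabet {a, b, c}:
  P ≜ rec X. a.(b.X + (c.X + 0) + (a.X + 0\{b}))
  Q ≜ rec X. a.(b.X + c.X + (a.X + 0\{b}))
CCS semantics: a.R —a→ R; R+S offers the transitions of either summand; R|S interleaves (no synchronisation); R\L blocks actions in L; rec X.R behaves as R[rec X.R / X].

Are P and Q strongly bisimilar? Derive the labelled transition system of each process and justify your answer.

YES

Reachable graph of P (2 states):
  s0 = rec X. a.(b.X + (c.X + 0) + (a.X + 0\{b})) ⊢ =a=> s1
  s1 = b.(rec X. a.(b.X + (c.X + 0) + (a.X + 0\{b}))) + (c.(rec X. a.(b.X + (c.X + 0) + (a.X + 0\{b}))) + 0) + (a.(rec X. a.(b.X + (c.X + 0) + (a.X + 0\{b}))) + 0\{b}) ⊢ =a=> s0, =b=> s0, =c=> s0
Reachable graph of Q (2 states):
  t0 = rec X. a.(b.X + c.X + (a.X + 0\{b})) ⊢ =a=> t1
  t1 = b.(rec X. a.(b.X + c.X + (a.X + 0\{b}))) + c.(rec X. a.(b.X + c.X + (a.X + 0\{b}))) + (a.(rec X. a.(b.X + c.X + (a.X + 0\{b}))) + 0\{b}) ⊢ =a=> t0, =b=> t0, =c=> t0
Coarsest stable partition (strong bisimilarity classes):
  B0 = {s0, t0}
  B1 = {s1, t1}
s0 ∈ B0, t0 ∈ B0 → same block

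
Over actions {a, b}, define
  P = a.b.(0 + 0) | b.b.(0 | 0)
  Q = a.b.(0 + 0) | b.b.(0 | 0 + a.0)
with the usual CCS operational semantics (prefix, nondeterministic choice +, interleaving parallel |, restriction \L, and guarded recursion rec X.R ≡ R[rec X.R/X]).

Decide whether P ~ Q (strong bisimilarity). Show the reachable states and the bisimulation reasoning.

P ≁ Q

Reachable graph of P (9 states):
  u0 = a.b.(0 + 0) | b.b.(0 | 0) ⊢ -a-> u1, -b-> u2
  u1 = b.(0 + 0) | b.b.(0 | 0) ⊢ -b-> u3, -b-> u4
  u2 = a.b.(0 + 0) | b.(0 | 0) ⊢ -a-> u4, -b-> u5
  u3 = (0 + 0) | b.b.(0 | 0) ⊢ -b-> u6
  u4 = b.(0 + 0) | b.(0 | 0) ⊢ -b-> u6, -b-> u7
  u5 = a.b.(0 + 0) | (0 | 0) ⊢ -a-> u7
  u6 = (0 + 0) | b.(0 | 0) ⊢ -b-> u8
  u7 = b.(0 + 0) | (0 | 0) ⊢ -b-> u8
  u8 = (0 + 0) | (0 | 0) ⊢ ∅
Reachable graph of Q (12 states):
  v0 = a.b.(0 + 0) | b.b.(0 | 0 + a.0) ⊢ -a-> v1, -b-> v2
  v1 = b.(0 + 0) | b.b.(0 | 0 + a.0) ⊢ -b-> v3, -b-> v4
  v2 = a.b.(0 + 0) | b.(0 | 0 + a.0) ⊢ -a-> v4, -b-> v5
  v3 = (0 + 0) | b.b.(0 | 0 + a.0) ⊢ -b-> v6
  v4 = b.(0 + 0) | b.(0 | 0 + a.0) ⊢ -b-> v6, -b-> v7
  v5 = a.b.(0 + 0) | (0 | 0 + a.0) ⊢ -a-> v7, -a-> v8
  v6 = (0 + 0) | b.(0 | 0 + a.0) ⊢ -b-> v9
  v7 = b.(0 + 0) | (0 | 0 + a.0) ⊢ -a-> v10, -b-> v9
  v8 = a.b.(0 + 0) | 0 ⊢ -a-> v10
  v9 = (0 + 0) | (0 | 0 + a.0) ⊢ -a-> v11
  v10 = b.(0 + 0) | 0 ⊢ -b-> v11
  v11 = (0 + 0) | 0 ⊢ ∅
Coarsest stable partition (strong bisimilarity classes):
  B0 = {u0}
  B1 = {u2}
  B2 = {u3, u4}
  B3 = {u6, u7, v10}
  B4 = {u8, v11}
  B5 = {u5, v8}
  B6 = {u1}
  B7 = {v0}
  B8 = {v2}
  B9 = {v4}
  B10 = {v6}
  B11 = {v9}
  B12 = {v7}
  B13 = {v5}
  B14 = {v1}
  B15 = {v3}
u0 ∈ B0, v0 ∈ B7 → different blocks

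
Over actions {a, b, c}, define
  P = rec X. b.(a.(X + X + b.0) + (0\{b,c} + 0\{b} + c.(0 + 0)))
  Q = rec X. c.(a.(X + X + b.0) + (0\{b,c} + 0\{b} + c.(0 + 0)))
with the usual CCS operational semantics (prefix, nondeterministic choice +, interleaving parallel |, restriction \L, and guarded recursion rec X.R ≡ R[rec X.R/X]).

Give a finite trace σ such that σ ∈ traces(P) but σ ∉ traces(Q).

b

LTS(P): 5 reachable states
  u0 = rec X. b.(a.(X + X + b.0) + (0\{b,c} + 0\{b} + c.(0 + 0))) | -b-> u1
  u1 = a.((rec X. b.(a.(X + X + b.0) + (0\{b,c} + 0\{b} + c.(0 + 0)))) + (rec X. b.(a.(X + X + b.0) + (0\{b,c} + 0\{b} + c.(0 + 0)))) + b.0) + (0\{b,c} + 0\{b} + c.(0 + 0)) | -a-> u2, -c-> u3
  u2 = (rec X. b.(a.(X + X + b.0) + (0\{b,c} + 0\{b} + c.(0 + 0)))) + (rec X. b.(a.(X + X + b.0) + (0\{b,c} + 0\{b} + c.(0 + 0)))) + b.0 | -b-> u1, -b-> u4
  u3 = 0 + 0 | deadlocked
  u4 = 0 | deadlocked
LTS(Q): 5 reachable states
  v0 = rec X. c.(a.(X + X + b.0) + (0\{b,c} + 0\{b} + c.(0 + 0))) | -c-> v1
  v1 = a.((rec X. c.(a.(X + X + b.0) + (0\{b,c} + 0\{b} + c.(0 + 0)))) + (rec X. c.(a.(X + X + b.0) + (0\{b,c} + 0\{b} + c.(0 + 0)))) + b.0) + (0\{b,c} + 0\{b} + c.(0 + 0)) | -a-> v2, -c-> v3
  v2 = (rec X. c.(a.(X + X + b.0) + (0\{b,c} + 0\{b} + c.(0 + 0)))) + (rec X. c.(a.(X + X + b.0) + (0\{b,c} + 0\{b} + c.(0 + 0)))) + b.0 | -b-> v4, -c-> v1
  v3 = 0 + 0 | deadlocked
  v4 = 0 | deadlocked
Trace ⟨b⟩ through P, begin at {u0}:
  [1] b ⇒ {u1}
  P completes σ.
Trace ⟨b⟩ through Q, begin at {v0}:
  [1] b ⇒ ∅  — Q cannot continue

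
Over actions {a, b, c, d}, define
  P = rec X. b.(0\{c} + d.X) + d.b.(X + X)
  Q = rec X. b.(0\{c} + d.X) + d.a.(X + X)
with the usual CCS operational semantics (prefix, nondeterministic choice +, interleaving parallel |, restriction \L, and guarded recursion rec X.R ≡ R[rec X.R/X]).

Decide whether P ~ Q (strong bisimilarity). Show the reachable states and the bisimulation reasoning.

LTS(P): 4 reachable states
  m0 = rec X. b.(0\{c} + d.X) + d.b.(X + X) | —b→ m1, —d→ m2
  m1 = 0\{c} + d.(rec X. b.(0\{c} + d.X) + d.b.(X + X)) | —d→ m0
  m2 = b.((rec X. b.(0\{c} + d.X) + d.b.(X + X)) + (rec X. b.(0\{c} + d.X) + d.b.(X + X))) | —b→ m3
  m3 = (rec X. b.(0\{c} + d.X) + d.b.(X + X)) + (rec X. b.(0\{c} + d.X) + d.b.(X + X)) | —b→ m1, —d→ m2
LTS(Q): 4 reachable states
  n0 = rec X. b.(0\{c} + d.X) + d.a.(X + X) | —b→ n1, —d→ n2
  n1 = 0\{c} + d.(rec X. b.(0\{c} + d.X) + d.a.(X + X)) | —d→ n0
  n2 = a.((rec X. b.(0\{c} + d.X) + d.a.(X + X)) + (rec X. b.(0\{c} + d.X) + d.a.(X + X))) | —a→ n3
  n3 = (rec X. b.(0\{c} + d.X) + d.a.(X + X)) + (rec X. b.(0\{c} + d.X) + d.a.(X + X)) | —b→ n1, —d→ n2
Coarsest stable partition (strong bisimilarity classes):
  B0 = {m0, m3}
  B1 = {m1}
  B2 = {m2}
  B3 = {n0, n3}
  B4 = {n2}
  B5 = {n1}
m0 ∈ B0, n0 ∈ B3 → different blocks

P ≁ Q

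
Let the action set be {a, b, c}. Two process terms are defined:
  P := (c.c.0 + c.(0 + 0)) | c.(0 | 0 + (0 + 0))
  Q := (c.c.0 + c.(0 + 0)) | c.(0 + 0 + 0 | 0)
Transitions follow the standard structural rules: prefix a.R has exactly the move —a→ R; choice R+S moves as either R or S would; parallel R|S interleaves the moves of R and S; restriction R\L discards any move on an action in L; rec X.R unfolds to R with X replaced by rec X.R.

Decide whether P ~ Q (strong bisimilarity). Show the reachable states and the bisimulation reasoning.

LTS(P): 8 reachable states
  m0 = (c.c.0 + c.(0 + 0)) | c.(0 | 0 + (0 + 0)) has moves --c--▸ m1, --c--▸ m2, --c--▸ m3
  m1 = (0 + 0) | c.(0 | 0 + (0 + 0)) has moves --c--▸ m4
  m2 = (c.c.0 + c.(0 + 0)) | (0 | 0 + (0 + 0)) has moves --c--▸ m4, --c--▸ m5
  m3 = c.0 | c.(0 | 0 + (0 + 0)) has moves --c--▸ m5, --c--▸ m6
  m4 = (0 + 0) | (0 | 0 + (0 + 0)) has moves stopped
  m5 = c.0 | (0 | 0 + (0 + 0)) has moves --c--▸ m7
  m6 = 0 | c.(0 | 0 + (0 + 0)) has moves --c--▸ m7
  m7 = 0 | (0 | 0 + (0 + 0)) has moves stopped
LTS(Q): 8 reachable states
  n0 = (c.c.0 + c.(0 + 0)) | c.(0 + 0 + 0 | 0) has moves --c--▸ n1, --c--▸ n2, --c--▸ n3
  n1 = (0 + 0) | c.(0 + 0 + 0 | 0) has moves --c--▸ n4
  n2 = (c.c.0 + c.(0 + 0)) | (0 + 0 + 0 | 0) has moves --c--▸ n4, --c--▸ n5
  n3 = c.0 | c.(0 + 0 + 0 | 0) has moves --c--▸ n5, --c--▸ n6
  n4 = (0 + 0) | (0 + 0 + 0 | 0) has moves stopped
  n5 = c.0 | (0 + 0 + 0 | 0) has moves --c--▸ n7
  n6 = 0 | c.(0 + 0 + 0 | 0) has moves --c--▸ n7
  n7 = 0 | (0 + 0 + 0 | 0) has moves stopped
Coarsest stable partition (strong bisimilarity classes):
  B0 = {m0, n0}
  B1 = {m2, n2}
  B2 = {m4, m7, n4, n7}
  B3 = {m1, m5, m6, n1, n5, n6}
  B4 = {m3, n3}
m0 ∈ B0, n0 ∈ B0 → same block

P ~ Q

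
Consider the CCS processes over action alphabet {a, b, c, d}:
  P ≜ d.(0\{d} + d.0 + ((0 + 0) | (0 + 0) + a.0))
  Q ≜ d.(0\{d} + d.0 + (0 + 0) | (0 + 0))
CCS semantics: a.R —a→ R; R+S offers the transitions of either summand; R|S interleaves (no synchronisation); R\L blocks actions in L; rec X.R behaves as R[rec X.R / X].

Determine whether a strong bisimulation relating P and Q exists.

P ≁ Q

P's transition system — 3 states:
  s0 = d.(0\{d} + d.0 + ((0 + 0) | (0 + 0) + a.0)) has moves --d--▸ s1
  s1 = 0\{d} + d.0 + ((0 + 0) | (0 + 0) + a.0) has moves --a--▸ s2, --d--▸ s2
  s2 = 0 has moves ·
Q's transition system — 3 states:
  t0 = d.(0\{d} + d.0 + (0 + 0) | (0 + 0)) has moves --d--▸ t1
  t1 = 0\{d} + d.0 + (0 + 0) | (0 + 0) has moves --d--▸ t2
  t2 = 0 has moves ·
Coarsest stable partition (strong bisimilarity classes):
  B0 = {s0}
  B1 = {s1}
  B2 = {s2, t2}
  B3 = {t0}
  B4 = {t1}
s0 ∈ B0, t0 ∈ B3 → different blocks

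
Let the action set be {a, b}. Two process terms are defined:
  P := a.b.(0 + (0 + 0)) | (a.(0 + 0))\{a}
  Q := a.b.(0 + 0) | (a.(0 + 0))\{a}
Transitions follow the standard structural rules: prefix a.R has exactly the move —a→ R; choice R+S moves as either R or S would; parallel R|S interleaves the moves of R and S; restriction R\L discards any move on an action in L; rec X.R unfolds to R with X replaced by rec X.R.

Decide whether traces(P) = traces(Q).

YES

P's transition system — 3 states:
  u0 = a.b.(0 + (0 + 0)) | (a.(0 + 0))\{a} → --a--▸ u1
  u1 = b.(0 + (0 + 0)) | (a.(0 + 0))\{a} → --b--▸ u2
  u2 = (0 + (0 + 0)) | (a.(0 + 0))\{a} → (no moves)
Q's transition system — 3 states:
  v0 = a.b.(0 + 0) | (a.(0 + 0))\{a} → --a--▸ v1
  v1 = b.(0 + 0) | (a.(0 + 0))\{a} → --b--▸ v2
  v2 = (0 + 0) | (a.(0 + 0))\{a} → (no moves)
Partition-refinement fixed point:
  B0 = {u0, v0}
  B1 = {u1, v1}
  B2 = {u2, v2}
u0 ∈ B0, v0 ∈ B0 → same block
Bisimilar ⇒ trace-equivalent.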